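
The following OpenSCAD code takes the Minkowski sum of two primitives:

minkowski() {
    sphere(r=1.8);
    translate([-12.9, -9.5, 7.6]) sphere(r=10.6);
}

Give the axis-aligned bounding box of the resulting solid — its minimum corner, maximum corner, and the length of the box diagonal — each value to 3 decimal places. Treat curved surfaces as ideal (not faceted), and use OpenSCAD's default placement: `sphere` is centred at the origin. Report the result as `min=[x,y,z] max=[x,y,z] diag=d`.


A = translate([-12.9, -9.5, 7.6]) sphere(r=10.6) → bbox [-23.5,-20.1,-3] .. [-2.3,1.1,18.2]
B = sphere(r=1.8) → bbox [-1.8,-1.8,-1.8] .. [1.8,1.8,1.8]
lo = A.lo+B.lo = [-23.5-1.8, -20.1-1.8, -3-1.8] = [-25.300,-21.900,-4.800]
hi = A.hi+B.hi = [-2.3+1.8, 1.1+1.8, 18.2+1.8] = [-0.500,2.900,20.000]
diag = √(24.8²+24.8²+24.8²) = √1845.12 = 42.955

min=[-25.300,-21.900,-4.800] max=[-0.500,2.900,20.000] diag=42.955


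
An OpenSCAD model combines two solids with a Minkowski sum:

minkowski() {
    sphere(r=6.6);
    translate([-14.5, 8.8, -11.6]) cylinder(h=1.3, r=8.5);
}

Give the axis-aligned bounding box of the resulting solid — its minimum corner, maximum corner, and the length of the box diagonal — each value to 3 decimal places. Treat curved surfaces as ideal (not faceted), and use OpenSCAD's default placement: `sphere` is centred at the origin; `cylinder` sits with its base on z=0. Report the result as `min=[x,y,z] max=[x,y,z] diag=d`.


min=[-29.600,-6.300,-18.200] max=[0.600,23.900,-3.700] diag=45.104

A = translate([-14.5, 8.8, -11.6]) cylinder(h=1.3, r=8.5) → bbox [-23,0.3,-11.6] .. [-6,17.3,-10.3]
B = sphere(r=6.6) → bbox [-6.6,-6.6,-6.6] .. [6.6,6.6,6.6]
lo = A.lo+B.lo = [-23-6.6, 0.3-6.6, -11.6-6.6] = [-29.600,-6.300,-18.200]
hi = A.hi+B.hi = [-6+6.6, 17.3+6.6, -10.3+6.6] = [0.600,23.900,-3.700]
diag = √(30.2²+30.2²+14.5²) = √2034.33 = 45.104


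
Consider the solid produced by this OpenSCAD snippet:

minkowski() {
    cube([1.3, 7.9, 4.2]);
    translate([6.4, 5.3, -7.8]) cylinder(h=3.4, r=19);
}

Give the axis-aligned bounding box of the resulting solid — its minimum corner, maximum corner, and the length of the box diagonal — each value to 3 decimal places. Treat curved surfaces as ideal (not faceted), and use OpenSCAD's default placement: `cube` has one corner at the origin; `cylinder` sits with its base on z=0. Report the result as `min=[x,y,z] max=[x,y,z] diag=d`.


min=[-12.600,-13.700,-7.800] max=[26.700,32.200,-0.200] diag=60.902

A = translate([6.4, 5.3, -7.8]) cylinder(h=3.4, r=19) → bbox [-12.6,-13.7,-7.8] .. [25.4,24.3,-4.4]
B = cube([1.3, 7.9, 4.2]) → bbox [0,0,0] .. [1.3,7.9,4.2]
lo = A.lo+B.lo = [-12.6+0, -13.7+0, -7.8+0] = [-12.600,-13.700,-7.800]
hi = A.hi+B.hi = [25.4+1.3, 24.3+7.9, -4.4+4.2] = [26.700,32.200,-0.200]
diag = √(39.3²+45.9²+7.6²) = √3709.06 = 60.902


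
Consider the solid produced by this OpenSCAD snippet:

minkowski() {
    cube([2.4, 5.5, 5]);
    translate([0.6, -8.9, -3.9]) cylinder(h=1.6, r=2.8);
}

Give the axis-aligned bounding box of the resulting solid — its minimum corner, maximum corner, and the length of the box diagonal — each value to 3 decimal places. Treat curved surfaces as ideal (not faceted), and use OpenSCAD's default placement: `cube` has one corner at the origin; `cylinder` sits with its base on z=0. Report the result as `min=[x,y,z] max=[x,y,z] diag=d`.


min=[-2.200,-11.700,-3.900] max=[5.800,-0.600,2.700] diag=15.191

A = translate([0.6, -8.9, -3.9]) cylinder(h=1.6, r=2.8) → bbox [-2.2,-11.7,-3.9] .. [3.4,-6.1,-2.3]
B = cube([2.4, 5.5, 5]) → bbox [0,0,0] .. [2.4,5.5,5]
lo = A.lo+B.lo = [-2.2+0, -11.7+0, -3.9+0] = [-2.200,-11.700,-3.900]
hi = A.hi+B.hi = [3.4+2.4, -6.1+5.5, -2.3+5] = [5.800,-0.600,2.700]
diag = √(8²+11.1²+6.6²) = √230.77 = 15.191


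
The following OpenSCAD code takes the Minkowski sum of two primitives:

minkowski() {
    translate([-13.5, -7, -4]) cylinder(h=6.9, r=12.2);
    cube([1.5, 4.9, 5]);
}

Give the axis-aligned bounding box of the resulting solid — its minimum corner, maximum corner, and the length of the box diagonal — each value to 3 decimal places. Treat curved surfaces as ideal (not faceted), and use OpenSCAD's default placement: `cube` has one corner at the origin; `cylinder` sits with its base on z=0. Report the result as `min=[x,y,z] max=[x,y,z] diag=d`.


A = translate([-13.5, -7, -4]) cylinder(h=6.9, r=12.2) → bbox [-25.7,-19.2,-4] .. [-1.3,5.2,2.9]
B = cube([1.5, 4.9, 5]) → bbox [0,0,0] .. [1.5,4.9,5]
lo = A.lo+B.lo = [-25.7+0, -19.2+0, -4+0] = [-25.700,-19.200,-4.000]
hi = A.hi+B.hi = [-1.3+1.5, 5.2+4.9, 2.9+5] = [0.200,10.100,7.900]
diag = √(25.9²+29.3²+11.9²) = √1670.91 = 40.877

min=[-25.700,-19.200,-4.000] max=[0.200,10.100,7.900] diag=40.877


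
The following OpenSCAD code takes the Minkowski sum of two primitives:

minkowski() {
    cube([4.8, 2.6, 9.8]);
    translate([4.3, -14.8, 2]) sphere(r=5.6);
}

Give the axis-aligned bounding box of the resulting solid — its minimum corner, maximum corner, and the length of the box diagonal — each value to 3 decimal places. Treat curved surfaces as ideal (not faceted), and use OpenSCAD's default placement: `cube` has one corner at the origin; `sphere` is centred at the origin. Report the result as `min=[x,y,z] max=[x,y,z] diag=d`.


min=[-1.300,-20.400,-3.600] max=[14.700,-6.600,17.400] diag=29.790

A = translate([4.3, -14.8, 2]) sphere(r=5.6) → bbox [-1.3,-20.4,-3.6] .. [9.9,-9.2,7.6]
B = cube([4.8, 2.6, 9.8]) → bbox [0,0,0] .. [4.8,2.6,9.8]
lo = A.lo+B.lo = [-1.3+0, -20.4+0, -3.6+0] = [-1.300,-20.400,-3.600]
hi = A.hi+B.hi = [9.9+4.8, -9.2+2.6, 7.6+9.8] = [14.700,-6.600,17.400]
diag = √(16²+13.8²+21²) = √887.44 = 29.790


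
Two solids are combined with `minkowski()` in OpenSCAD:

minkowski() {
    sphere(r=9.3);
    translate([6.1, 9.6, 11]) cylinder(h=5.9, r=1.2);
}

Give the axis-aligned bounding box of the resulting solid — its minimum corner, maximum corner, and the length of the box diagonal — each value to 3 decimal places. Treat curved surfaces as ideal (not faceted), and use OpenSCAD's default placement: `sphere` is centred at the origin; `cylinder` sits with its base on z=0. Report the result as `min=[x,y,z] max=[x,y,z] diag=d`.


A = translate([6.1, 9.6, 11]) cylinder(h=5.9, r=1.2) → bbox [4.9,8.4,11] .. [7.3,10.8,16.9]
B = sphere(r=9.3) → bbox [-9.3,-9.3,-9.3] .. [9.3,9.3,9.3]
lo = A.lo+B.lo = [4.9-9.3, 8.4-9.3, 11-9.3] = [-4.400,-0.900,1.700]
hi = A.hi+B.hi = [7.3+9.3, 10.8+9.3, 16.9+9.3] = [16.600,20.100,26.200]
diag = √(21²+21²+24.5²) = √1482.25 = 38.500

min=[-4.400,-0.900,1.700] max=[16.600,20.100,26.200] diag=38.500


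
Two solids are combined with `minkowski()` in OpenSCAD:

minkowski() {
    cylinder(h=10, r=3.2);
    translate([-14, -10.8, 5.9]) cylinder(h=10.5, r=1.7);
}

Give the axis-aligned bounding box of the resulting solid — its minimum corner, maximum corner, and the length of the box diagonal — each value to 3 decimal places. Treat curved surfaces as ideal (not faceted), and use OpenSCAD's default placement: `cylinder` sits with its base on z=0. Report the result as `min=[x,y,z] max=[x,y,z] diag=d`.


A = translate([-14, -10.8, 5.9]) cylinder(h=10.5, r=1.7) → bbox [-15.7,-12.5,5.9] .. [-12.3,-9.1,16.4]
B = cylinder(h=10, r=3.2) → bbox [-3.2,-3.2,0] .. [3.2,3.2,10]
lo = A.lo+B.lo = [-15.7-3.2, -12.5-3.2, 5.9+0] = [-18.900,-15.700,5.900]
hi = A.hi+B.hi = [-12.3+3.2, -9.1+3.2, 16.4+10] = [-9.100,-5.900,26.400]
diag = √(9.8²+9.8²+20.5²) = √612.33 = 24.745

min=[-18.900,-15.700,5.900] max=[-9.100,-5.900,26.400] diag=24.745


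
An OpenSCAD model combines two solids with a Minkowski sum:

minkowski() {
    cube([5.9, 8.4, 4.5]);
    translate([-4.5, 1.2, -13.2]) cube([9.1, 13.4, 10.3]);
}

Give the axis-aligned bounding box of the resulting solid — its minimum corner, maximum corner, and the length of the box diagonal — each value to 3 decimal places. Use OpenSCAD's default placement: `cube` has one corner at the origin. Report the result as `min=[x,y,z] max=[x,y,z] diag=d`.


min=[-4.500,1.200,-13.200] max=[10.500,23.000,1.600] diag=30.320

A = translate([-4.5, 1.2, -13.2]) cube([9.1, 13.4, 10.3]) → bbox [-4.5,1.2,-13.2] .. [4.6,14.6,-2.9]
B = cube([5.9, 8.4, 4.5]) → bbox [0,0,0] .. [5.9,8.4,4.5]
lo = A.lo+B.lo = [-4.5+0, 1.2+0, -13.2+0] = [-4.500,1.200,-13.200]
hi = A.hi+B.hi = [4.6+5.9, 14.6+8.4, -2.9+4.5] = [10.500,23.000,1.600]
diag = √(15²+21.8²+14.8²) = √919.28 = 30.320


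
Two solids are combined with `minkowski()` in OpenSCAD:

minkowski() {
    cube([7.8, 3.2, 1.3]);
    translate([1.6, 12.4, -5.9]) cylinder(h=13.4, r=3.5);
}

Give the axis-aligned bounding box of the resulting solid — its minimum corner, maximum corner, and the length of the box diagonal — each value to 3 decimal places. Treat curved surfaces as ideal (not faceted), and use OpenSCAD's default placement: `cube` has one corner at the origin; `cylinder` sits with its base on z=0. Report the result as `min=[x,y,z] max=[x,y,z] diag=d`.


A = translate([1.6, 12.4, -5.9]) cylinder(h=13.4, r=3.5) → bbox [-1.9,8.9,-5.9] .. [5.1,15.9,7.5]
B = cube([7.8, 3.2, 1.3]) → bbox [0,0,0] .. [7.8,3.2,1.3]
lo = A.lo+B.lo = [-1.9+0, 8.9+0, -5.9+0] = [-1.900,8.900,-5.900]
hi = A.hi+B.hi = [5.1+7.8, 15.9+3.2, 7.5+1.3] = [12.900,19.100,8.800]
diag = √(14.8²+10.2²+14.7²) = √539.17 = 23.220

min=[-1.900,8.900,-5.900] max=[12.900,19.100,8.800] diag=23.220


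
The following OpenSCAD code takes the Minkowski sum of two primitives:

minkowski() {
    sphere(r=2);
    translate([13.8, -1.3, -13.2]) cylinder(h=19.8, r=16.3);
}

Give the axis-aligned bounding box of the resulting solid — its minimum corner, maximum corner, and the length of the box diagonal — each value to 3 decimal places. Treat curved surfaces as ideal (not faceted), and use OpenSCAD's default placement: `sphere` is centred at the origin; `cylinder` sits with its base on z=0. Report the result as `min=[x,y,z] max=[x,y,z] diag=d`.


min=[-4.500,-19.600,-15.200] max=[32.100,17.000,8.600] diag=56.970

A = translate([13.8, -1.3, -13.2]) cylinder(h=19.8, r=16.3) → bbox [-2.5,-17.6,-13.2] .. [30.1,15,6.6]
B = sphere(r=2) → bbox [-2,-2,-2] .. [2,2,2]
lo = A.lo+B.lo = [-2.5-2, -17.6-2, -13.2-2] = [-4.500,-19.600,-15.200]
hi = A.hi+B.hi = [30.1+2, 15+2, 6.6+2] = [32.100,17.000,8.600]
diag = √(36.6²+36.6²+23.8²) = √3245.56 = 56.970


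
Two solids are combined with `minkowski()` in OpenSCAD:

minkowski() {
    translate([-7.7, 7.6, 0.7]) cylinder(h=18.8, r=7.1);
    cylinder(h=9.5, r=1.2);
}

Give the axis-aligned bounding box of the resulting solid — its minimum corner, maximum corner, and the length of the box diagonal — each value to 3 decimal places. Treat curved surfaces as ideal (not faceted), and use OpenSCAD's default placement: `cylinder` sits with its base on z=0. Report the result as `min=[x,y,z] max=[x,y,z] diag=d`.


min=[-16.000,-0.700,0.700] max=[0.600,15.900,29.000] diag=36.770

A = translate([-7.7, 7.6, 0.7]) cylinder(h=18.8, r=7.1) → bbox [-14.8,0.5,0.7] .. [-0.6,14.7,19.5]
B = cylinder(h=9.5, r=1.2) → bbox [-1.2,-1.2,0] .. [1.2,1.2,9.5]
lo = A.lo+B.lo = [-14.8-1.2, 0.5-1.2, 0.7+0] = [-16.000,-0.700,0.700]
hi = A.hi+B.hi = [-0.6+1.2, 14.7+1.2, 19.5+9.5] = [0.600,15.900,29.000]
diag = √(16.6²+16.6²+28.3²) = √1352.01 = 36.770


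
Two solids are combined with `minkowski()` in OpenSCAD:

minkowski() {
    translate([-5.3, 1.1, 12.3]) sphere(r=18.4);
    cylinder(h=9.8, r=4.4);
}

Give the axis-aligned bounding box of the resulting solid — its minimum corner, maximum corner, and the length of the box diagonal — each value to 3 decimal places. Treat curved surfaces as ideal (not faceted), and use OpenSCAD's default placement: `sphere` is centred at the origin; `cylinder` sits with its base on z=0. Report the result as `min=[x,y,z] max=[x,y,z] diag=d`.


min=[-28.100,-21.700,-6.100] max=[17.500,23.900,40.500] diag=79.563

A = translate([-5.3, 1.1, 12.3]) sphere(r=18.4) → bbox [-23.7,-17.3,-6.1] .. [13.1,19.5,30.7]
B = cylinder(h=9.8, r=4.4) → bbox [-4.4,-4.4,0] .. [4.4,4.4,9.8]
lo = A.lo+B.lo = [-23.7-4.4, -17.3-4.4, -6.1+0] = [-28.100,-21.700,-6.100]
hi = A.hi+B.hi = [13.1+4.4, 19.5+4.4, 30.7+9.8] = [17.500,23.900,40.500]
diag = √(45.6²+45.6²+46.6²) = √6330.28 = 79.563


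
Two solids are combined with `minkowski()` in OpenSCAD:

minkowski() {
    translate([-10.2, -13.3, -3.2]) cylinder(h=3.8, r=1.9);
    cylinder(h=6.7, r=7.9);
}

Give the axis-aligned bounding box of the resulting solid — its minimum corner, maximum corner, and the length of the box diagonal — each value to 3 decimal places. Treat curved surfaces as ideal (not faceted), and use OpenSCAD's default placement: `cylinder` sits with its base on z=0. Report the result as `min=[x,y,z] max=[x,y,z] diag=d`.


A = translate([-10.2, -13.3, -3.2]) cylinder(h=3.8, r=1.9) → bbox [-12.1,-15.2,-3.2] .. [-8.3,-11.4,0.6]
B = cylinder(h=6.7, r=7.9) → bbox [-7.9,-7.9,0] .. [7.9,7.9,6.7]
lo = A.lo+B.lo = [-12.1-7.9, -15.2-7.9, -3.2+0] = [-20.000,-23.100,-3.200]
hi = A.hi+B.hi = [-8.3+7.9, -11.4+7.9, 0.6+6.7] = [-0.400,-3.500,7.300]
diag = √(19.6²+19.6²+10.5²) = √878.57 = 29.641

min=[-20.000,-23.100,-3.200] max=[-0.400,-3.500,7.300] diag=29.641


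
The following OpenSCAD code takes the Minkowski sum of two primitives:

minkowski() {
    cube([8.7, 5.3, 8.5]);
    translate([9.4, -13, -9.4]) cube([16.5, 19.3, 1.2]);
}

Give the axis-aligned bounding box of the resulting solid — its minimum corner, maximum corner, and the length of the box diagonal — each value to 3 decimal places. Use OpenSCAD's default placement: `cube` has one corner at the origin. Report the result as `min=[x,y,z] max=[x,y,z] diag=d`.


A = translate([9.4, -13, -9.4]) cube([16.5, 19.3, 1.2]) → bbox [9.4,-13,-9.4] .. [25.9,6.3,-8.2]
B = cube([8.7, 5.3, 8.5]) → bbox [0,0,0] .. [8.7,5.3,8.5]
lo = A.lo+B.lo = [9.4+0, -13+0, -9.4+0] = [9.400,-13.000,-9.400]
hi = A.hi+B.hi = [25.9+8.7, 6.3+5.3, -8.2+8.5] = [34.600,11.600,0.300]
diag = √(25.2²+24.6²+9.7²) = √1334.29 = 36.528

min=[9.400,-13.000,-9.400] max=[34.600,11.600,0.300] diag=36.528


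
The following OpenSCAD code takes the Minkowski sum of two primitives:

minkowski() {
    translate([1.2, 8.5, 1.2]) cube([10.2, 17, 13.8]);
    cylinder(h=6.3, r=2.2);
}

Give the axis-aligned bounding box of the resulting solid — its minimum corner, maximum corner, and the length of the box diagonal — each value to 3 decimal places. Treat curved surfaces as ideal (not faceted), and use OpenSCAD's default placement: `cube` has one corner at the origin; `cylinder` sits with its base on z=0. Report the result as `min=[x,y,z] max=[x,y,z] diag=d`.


min=[-1.000,6.300,1.200] max=[13.600,27.700,21.300] diag=32.789

A = translate([1.2, 8.5, 1.2]) cube([10.2, 17, 13.8]) → bbox [1.2,8.5,1.2] .. [11.4,25.5,15]
B = cylinder(h=6.3, r=2.2) → bbox [-2.2,-2.2,0] .. [2.2,2.2,6.3]
lo = A.lo+B.lo = [1.2-2.2, 8.5-2.2, 1.2+0] = [-1.000,6.300,1.200]
hi = A.hi+B.hi = [11.4+2.2, 25.5+2.2, 15+6.3] = [13.600,27.700,21.300]
diag = √(14.6²+21.4²+20.1²) = √1075.13 = 32.789


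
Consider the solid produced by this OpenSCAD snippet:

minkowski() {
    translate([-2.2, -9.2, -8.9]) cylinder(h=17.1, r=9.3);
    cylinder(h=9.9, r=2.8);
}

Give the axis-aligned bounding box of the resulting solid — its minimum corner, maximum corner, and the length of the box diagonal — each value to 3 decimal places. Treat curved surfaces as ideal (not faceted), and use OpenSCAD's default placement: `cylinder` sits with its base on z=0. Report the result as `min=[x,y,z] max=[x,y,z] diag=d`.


A = translate([-2.2, -9.2, -8.9]) cylinder(h=17.1, r=9.3) → bbox [-11.5,-18.5,-8.9] .. [7.1,0.1,8.2]
B = cylinder(h=9.9, r=2.8) → bbox [-2.8,-2.8,0] .. [2.8,2.8,9.9]
lo = A.lo+B.lo = [-11.5-2.8, -18.5-2.8, -8.9+0] = [-14.300,-21.300,-8.900]
hi = A.hi+B.hi = [7.1+2.8, 0.1+2.8, 8.2+9.9] = [9.900,2.900,18.100]
diag = √(24.2²+24.2²+27²) = √1900.28 = 43.592

min=[-14.300,-21.300,-8.900] max=[9.900,2.900,18.100] diag=43.592


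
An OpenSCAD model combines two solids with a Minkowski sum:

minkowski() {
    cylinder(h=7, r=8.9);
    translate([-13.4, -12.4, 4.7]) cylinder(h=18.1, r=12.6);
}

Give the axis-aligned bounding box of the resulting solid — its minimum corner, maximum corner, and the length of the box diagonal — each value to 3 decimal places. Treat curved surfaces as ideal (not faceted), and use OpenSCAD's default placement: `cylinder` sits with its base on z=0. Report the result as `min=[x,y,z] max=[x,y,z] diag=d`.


min=[-34.900,-33.900,4.700] max=[8.100,9.100,29.800] diag=65.788

A = translate([-13.4, -12.4, 4.7]) cylinder(h=18.1, r=12.6) → bbox [-26,-25,4.7] .. [-0.8,0.2,22.8]
B = cylinder(h=7, r=8.9) → bbox [-8.9,-8.9,0] .. [8.9,8.9,7]
lo = A.lo+B.lo = [-26-8.9, -25-8.9, 4.7+0] = [-34.900,-33.900,4.700]
hi = A.hi+B.hi = [-0.8+8.9, 0.2+8.9, 22.8+7] = [8.100,9.100,29.800]
diag = √(43²+43²+25.1²) = √4328.01 = 65.788


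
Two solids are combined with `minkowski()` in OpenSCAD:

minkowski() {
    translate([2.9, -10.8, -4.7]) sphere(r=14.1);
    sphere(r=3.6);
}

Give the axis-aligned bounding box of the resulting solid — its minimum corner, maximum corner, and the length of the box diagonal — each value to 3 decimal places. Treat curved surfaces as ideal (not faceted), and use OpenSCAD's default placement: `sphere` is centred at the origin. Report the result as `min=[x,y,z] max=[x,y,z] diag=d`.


A = translate([2.9, -10.8, -4.7]) sphere(r=14.1) → bbox [-11.2,-24.9,-18.8] .. [17,3.3,9.4]
B = sphere(r=3.6) → bbox [-3.6,-3.6,-3.6] .. [3.6,3.6,3.6]
lo = A.lo+B.lo = [-11.2-3.6, -24.9-3.6, -18.8-3.6] = [-14.800,-28.500,-22.400]
hi = A.hi+B.hi = [17+3.6, 3.3+3.6, 9.4+3.6] = [20.600,6.900,13.000]
diag = √(35.4²+35.4²+35.4²) = √3759.48 = 61.315

min=[-14.800,-28.500,-22.400] max=[20.600,6.900,13.000] diag=61.315


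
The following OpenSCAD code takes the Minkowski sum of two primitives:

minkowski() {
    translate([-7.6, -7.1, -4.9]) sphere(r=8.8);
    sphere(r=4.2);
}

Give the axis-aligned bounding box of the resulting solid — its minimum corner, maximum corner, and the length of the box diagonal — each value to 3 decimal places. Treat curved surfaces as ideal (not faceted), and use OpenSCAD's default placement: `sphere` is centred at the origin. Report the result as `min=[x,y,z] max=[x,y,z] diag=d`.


min=[-20.600,-20.100,-17.900] max=[5.400,5.900,8.100] diag=45.033

A = translate([-7.6, -7.1, -4.9]) sphere(r=8.8) → bbox [-16.4,-15.9,-13.7] .. [1.2,1.7,3.9]
B = sphere(r=4.2) → bbox [-4.2,-4.2,-4.2] .. [4.2,4.2,4.2]
lo = A.lo+B.lo = [-16.4-4.2, -15.9-4.2, -13.7-4.2] = [-20.600,-20.100,-17.900]
hi = A.hi+B.hi = [1.2+4.2, 1.7+4.2, 3.9+4.2] = [5.400,5.900,8.100]
diag = √(26²+26²+26²) = √2028 = 45.033


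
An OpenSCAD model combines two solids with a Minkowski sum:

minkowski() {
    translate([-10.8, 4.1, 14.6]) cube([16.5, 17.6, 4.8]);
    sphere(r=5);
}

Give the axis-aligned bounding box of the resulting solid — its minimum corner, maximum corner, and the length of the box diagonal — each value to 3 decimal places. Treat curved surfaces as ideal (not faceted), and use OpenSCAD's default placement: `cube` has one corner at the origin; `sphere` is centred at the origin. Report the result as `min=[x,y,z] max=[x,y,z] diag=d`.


A = translate([-10.8, 4.1, 14.6]) cube([16.5, 17.6, 4.8]) → bbox [-10.8,4.1,14.6] .. [5.7,21.7,19.4]
B = sphere(r=5) → bbox [-5,-5,-5] .. [5,5,5]
lo = A.lo+B.lo = [-10.8-5, 4.1-5, 14.6-5] = [-15.800,-0.900,9.600]
hi = A.hi+B.hi = [5.7+5, 21.7+5, 19.4+5] = [10.700,26.700,24.400]
diag = √(26.5²+27.6²+14.8²) = √1683.05 = 41.025

min=[-15.800,-0.900,9.600] max=[10.700,26.700,24.400] diag=41.025


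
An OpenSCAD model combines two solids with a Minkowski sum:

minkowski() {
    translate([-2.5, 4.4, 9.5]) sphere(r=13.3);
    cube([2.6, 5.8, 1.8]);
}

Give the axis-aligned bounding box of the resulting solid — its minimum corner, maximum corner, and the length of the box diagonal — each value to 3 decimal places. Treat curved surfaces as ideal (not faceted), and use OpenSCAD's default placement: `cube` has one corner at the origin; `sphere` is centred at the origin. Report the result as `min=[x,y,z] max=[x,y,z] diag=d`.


min=[-15.800,-8.900,-3.800] max=[13.400,23.500,24.600] diag=52.048

A = translate([-2.5, 4.4, 9.5]) sphere(r=13.3) → bbox [-15.8,-8.9,-3.8] .. [10.8,17.7,22.8]
B = cube([2.6, 5.8, 1.8]) → bbox [0,0,0] .. [2.6,5.8,1.8]
lo = A.lo+B.lo = [-15.8+0, -8.9+0, -3.8+0] = [-15.800,-8.900,-3.800]
hi = A.hi+B.hi = [10.8+2.6, 17.7+5.8, 22.8+1.8] = [13.400,23.500,24.600]
diag = √(29.2²+32.4²+28.4²) = √2708.96 = 52.048


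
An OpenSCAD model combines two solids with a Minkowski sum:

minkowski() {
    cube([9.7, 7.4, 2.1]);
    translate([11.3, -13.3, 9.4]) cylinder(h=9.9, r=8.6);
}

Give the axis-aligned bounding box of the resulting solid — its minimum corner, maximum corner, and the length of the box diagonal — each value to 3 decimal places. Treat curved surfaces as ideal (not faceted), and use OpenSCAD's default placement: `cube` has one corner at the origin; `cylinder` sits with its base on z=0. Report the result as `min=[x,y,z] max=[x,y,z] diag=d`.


min=[2.700,-21.900,9.400] max=[29.600,2.700,21.400] diag=38.377

A = translate([11.3, -13.3, 9.4]) cylinder(h=9.9, r=8.6) → bbox [2.7,-21.9,9.4] .. [19.9,-4.7,19.3]
B = cube([9.7, 7.4, 2.1]) → bbox [0,0,0] .. [9.7,7.4,2.1]
lo = A.lo+B.lo = [2.7+0, -21.9+0, 9.4+0] = [2.700,-21.900,9.400]
hi = A.hi+B.hi = [19.9+9.7, -4.7+7.4, 19.3+2.1] = [29.600,2.700,21.400]
diag = √(26.9²+24.6²+12²) = √1472.77 = 38.377


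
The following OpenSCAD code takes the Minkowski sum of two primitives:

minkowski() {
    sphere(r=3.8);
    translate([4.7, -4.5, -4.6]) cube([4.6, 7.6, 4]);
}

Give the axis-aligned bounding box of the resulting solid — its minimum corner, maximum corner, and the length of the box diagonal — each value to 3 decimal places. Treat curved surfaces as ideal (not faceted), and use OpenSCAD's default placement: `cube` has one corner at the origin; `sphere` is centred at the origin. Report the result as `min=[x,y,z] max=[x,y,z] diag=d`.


min=[0.900,-8.300,-8.400] max=[13.100,6.900,3.200] diag=22.681

A = translate([4.7, -4.5, -4.6]) cube([4.6, 7.6, 4]) → bbox [4.7,-4.5,-4.6] .. [9.3,3.1,-0.6]
B = sphere(r=3.8) → bbox [-3.8,-3.8,-3.8] .. [3.8,3.8,3.8]
lo = A.lo+B.lo = [4.7-3.8, -4.5-3.8, -4.6-3.8] = [0.900,-8.300,-8.400]
hi = A.hi+B.hi = [9.3+3.8, 3.1+3.8, -0.6+3.8] = [13.100,6.900,3.200]
diag = √(12.2²+15.2²+11.6²) = √514.44 = 22.681


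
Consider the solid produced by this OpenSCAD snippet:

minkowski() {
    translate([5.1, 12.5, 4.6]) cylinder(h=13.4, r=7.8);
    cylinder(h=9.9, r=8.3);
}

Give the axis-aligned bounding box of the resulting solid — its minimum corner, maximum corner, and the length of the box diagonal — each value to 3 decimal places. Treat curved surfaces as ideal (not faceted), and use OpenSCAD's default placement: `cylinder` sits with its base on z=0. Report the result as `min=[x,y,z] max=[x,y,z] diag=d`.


min=[-11.000,-3.600,4.600] max=[21.200,28.600,27.900] diag=51.152

A = translate([5.1, 12.5, 4.6]) cylinder(h=13.4, r=7.8) → bbox [-2.7,4.7,4.6] .. [12.9,20.3,18]
B = cylinder(h=9.9, r=8.3) → bbox [-8.3,-8.3,0] .. [8.3,8.3,9.9]
lo = A.lo+B.lo = [-2.7-8.3, 4.7-8.3, 4.6+0] = [-11.000,-3.600,4.600]
hi = A.hi+B.hi = [12.9+8.3, 20.3+8.3, 18+9.9] = [21.200,28.600,27.900]
diag = √(32.2²+32.2²+23.3²) = √2616.57 = 51.152


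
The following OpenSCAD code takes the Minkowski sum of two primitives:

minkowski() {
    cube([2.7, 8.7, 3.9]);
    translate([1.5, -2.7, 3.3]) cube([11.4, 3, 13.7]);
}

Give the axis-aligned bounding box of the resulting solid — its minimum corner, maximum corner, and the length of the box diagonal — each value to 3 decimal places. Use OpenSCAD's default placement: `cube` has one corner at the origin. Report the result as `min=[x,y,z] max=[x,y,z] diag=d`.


A = translate([1.5, -2.7, 3.3]) cube([11.4, 3, 13.7]) → bbox [1.5,-2.7,3.3] .. [12.9,0.3,17]
B = cube([2.7, 8.7, 3.9]) → bbox [0,0,0] .. [2.7,8.7,3.9]
lo = A.lo+B.lo = [1.5+0, -2.7+0, 3.3+0] = [1.500,-2.700,3.300]
hi = A.hi+B.hi = [12.9+2.7, 0.3+8.7, 17+3.9] = [15.600,9.000,20.900]
diag = √(14.1²+11.7²+17.6²) = √645.46 = 25.406

min=[1.500,-2.700,3.300] max=[15.600,9.000,20.900] diag=25.406


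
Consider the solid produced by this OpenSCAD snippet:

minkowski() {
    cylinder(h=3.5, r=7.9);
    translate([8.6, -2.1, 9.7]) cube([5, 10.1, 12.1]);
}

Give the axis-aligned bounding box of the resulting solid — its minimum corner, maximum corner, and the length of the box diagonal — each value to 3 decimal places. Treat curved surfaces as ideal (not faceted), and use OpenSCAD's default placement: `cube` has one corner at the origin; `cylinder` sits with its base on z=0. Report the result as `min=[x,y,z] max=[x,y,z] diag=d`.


A = translate([8.6, -2.1, 9.7]) cube([5, 10.1, 12.1]) → bbox [8.6,-2.1,9.7] .. [13.6,8,21.8]
B = cylinder(h=3.5, r=7.9) → bbox [-7.9,-7.9,0] .. [7.9,7.9,3.5]
lo = A.lo+B.lo = [8.6-7.9, -2.1-7.9, 9.7+0] = [0.700,-10.000,9.700]
hi = A.hi+B.hi = [13.6+7.9, 8+7.9, 21.8+3.5] = [21.500,15.900,25.300]
diag = √(20.8²+25.9²+15.6²) = √1346.81 = 36.699

min=[0.700,-10.000,9.700] max=[21.500,15.900,25.300] diag=36.699


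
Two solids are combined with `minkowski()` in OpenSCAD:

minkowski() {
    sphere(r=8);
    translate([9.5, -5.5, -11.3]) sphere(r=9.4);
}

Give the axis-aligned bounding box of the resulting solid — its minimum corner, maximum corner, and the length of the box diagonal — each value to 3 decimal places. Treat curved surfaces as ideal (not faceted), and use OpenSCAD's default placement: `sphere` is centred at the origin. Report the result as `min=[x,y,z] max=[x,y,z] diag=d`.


min=[-7.900,-22.900,-28.700] max=[26.900,11.900,6.100] diag=60.275

A = translate([9.5, -5.5, -11.3]) sphere(r=9.4) → bbox [0.1,-14.9,-20.7] .. [18.9,3.9,-1.9]
B = sphere(r=8) → bbox [-8,-8,-8] .. [8,8,8]
lo = A.lo+B.lo = [0.1-8, -14.9-8, -20.7-8] = [-7.900,-22.900,-28.700]
hi = A.hi+B.hi = [18.9+8, 3.9+8, -1.9+8] = [26.900,11.900,6.100]
diag = √(34.8²+34.8²+34.8²) = √3633.12 = 60.275


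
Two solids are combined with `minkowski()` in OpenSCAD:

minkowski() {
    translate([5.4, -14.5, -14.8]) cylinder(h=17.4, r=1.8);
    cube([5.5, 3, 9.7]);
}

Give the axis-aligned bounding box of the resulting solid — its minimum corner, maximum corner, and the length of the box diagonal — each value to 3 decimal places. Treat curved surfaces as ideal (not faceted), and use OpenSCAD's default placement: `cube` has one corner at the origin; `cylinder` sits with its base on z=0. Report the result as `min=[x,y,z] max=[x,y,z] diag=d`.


min=[3.600,-16.300,-14.800] max=[12.700,-9.700,12.300] diag=29.339

A = translate([5.4, -14.5, -14.8]) cylinder(h=17.4, r=1.8) → bbox [3.6,-16.3,-14.8] .. [7.2,-12.7,2.6]
B = cube([5.5, 3, 9.7]) → bbox [0,0,0] .. [5.5,3,9.7]
lo = A.lo+B.lo = [3.6+0, -16.3+0, -14.8+0] = [3.600,-16.300,-14.800]
hi = A.hi+B.hi = [7.2+5.5, -12.7+3, 2.6+9.7] = [12.700,-9.700,12.300]
diag = √(9.1²+6.6²+27.1²) = √860.78 = 29.339


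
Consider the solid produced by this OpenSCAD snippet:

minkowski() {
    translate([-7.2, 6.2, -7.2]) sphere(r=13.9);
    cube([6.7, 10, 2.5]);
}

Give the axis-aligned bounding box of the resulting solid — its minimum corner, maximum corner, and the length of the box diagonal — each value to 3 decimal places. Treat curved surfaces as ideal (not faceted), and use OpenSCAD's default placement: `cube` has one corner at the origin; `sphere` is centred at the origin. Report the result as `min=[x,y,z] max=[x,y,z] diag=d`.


min=[-21.100,-7.700,-21.100] max=[13.400,30.100,9.200] diag=59.474

A = translate([-7.2, 6.2, -7.2]) sphere(r=13.9) → bbox [-21.1,-7.7,-21.1] .. [6.7,20.1,6.7]
B = cube([6.7, 10, 2.5]) → bbox [0,0,0] .. [6.7,10,2.5]
lo = A.lo+B.lo = [-21.1+0, -7.7+0, -21.1+0] = [-21.100,-7.700,-21.100]
hi = A.hi+B.hi = [6.7+6.7, 20.1+10, 6.7+2.5] = [13.400,30.100,9.200]
diag = √(34.5²+37.8²+30.3²) = √3537.18 = 59.474


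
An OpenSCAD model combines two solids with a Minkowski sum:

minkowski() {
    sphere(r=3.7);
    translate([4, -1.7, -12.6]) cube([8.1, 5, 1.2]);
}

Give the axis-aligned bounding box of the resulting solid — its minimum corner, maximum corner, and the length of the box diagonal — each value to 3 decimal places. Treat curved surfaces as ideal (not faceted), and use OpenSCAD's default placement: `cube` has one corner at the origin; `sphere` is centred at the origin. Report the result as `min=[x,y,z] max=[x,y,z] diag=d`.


min=[0.300,-5.400,-16.300] max=[15.800,7.000,-7.700] diag=21.633

A = translate([4, -1.7, -12.6]) cube([8.1, 5, 1.2]) → bbox [4,-1.7,-12.6] .. [12.1,3.3,-11.4]
B = sphere(r=3.7) → bbox [-3.7,-3.7,-3.7] .. [3.7,3.7,3.7]
lo = A.lo+B.lo = [4-3.7, -1.7-3.7, -12.6-3.7] = [0.300,-5.400,-16.300]
hi = A.hi+B.hi = [12.1+3.7, 3.3+3.7, -11.4+3.7] = [15.800,7.000,-7.700]
diag = √(15.5²+12.4²+8.6²) = √467.97 = 21.633


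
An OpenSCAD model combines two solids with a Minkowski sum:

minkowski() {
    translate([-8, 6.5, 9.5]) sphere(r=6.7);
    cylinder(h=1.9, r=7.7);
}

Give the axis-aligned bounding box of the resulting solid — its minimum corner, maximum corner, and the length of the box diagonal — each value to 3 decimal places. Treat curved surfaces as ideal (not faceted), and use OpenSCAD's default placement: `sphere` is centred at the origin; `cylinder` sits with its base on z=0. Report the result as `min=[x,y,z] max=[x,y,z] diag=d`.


min=[-22.400,-7.900,2.800] max=[6.400,20.900,18.100] diag=43.508

A = translate([-8, 6.5, 9.5]) sphere(r=6.7) → bbox [-14.7,-0.2,2.8] .. [-1.3,13.2,16.2]
B = cylinder(h=1.9, r=7.7) → bbox [-7.7,-7.7,0] .. [7.7,7.7,1.9]
lo = A.lo+B.lo = [-14.7-7.7, -0.2-7.7, 2.8+0] = [-22.400,-7.900,2.800]
hi = A.hi+B.hi = [-1.3+7.7, 13.2+7.7, 16.2+1.9] = [6.400,20.900,18.100]
diag = √(28.8²+28.8²+15.3²) = √1892.97 = 43.508


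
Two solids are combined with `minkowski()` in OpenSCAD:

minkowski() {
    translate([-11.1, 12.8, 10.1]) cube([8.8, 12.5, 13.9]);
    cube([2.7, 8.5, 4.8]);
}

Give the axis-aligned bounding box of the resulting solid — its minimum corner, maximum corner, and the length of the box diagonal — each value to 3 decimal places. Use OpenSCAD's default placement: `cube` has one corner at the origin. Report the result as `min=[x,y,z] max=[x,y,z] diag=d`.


A = translate([-11.1, 12.8, 10.1]) cube([8.8, 12.5, 13.9]) → bbox [-11.1,12.8,10.1] .. [-2.3,25.3,24]
B = cube([2.7, 8.5, 4.8]) → bbox [0,0,0] .. [2.7,8.5,4.8]
lo = A.lo+B.lo = [-11.1+0, 12.8+0, 10.1+0] = [-11.100,12.800,10.100]
hi = A.hi+B.hi = [-2.3+2.7, 25.3+8.5, 24+4.8] = [0.400,33.800,28.800]
diag = √(11.5²+21²+18.7²) = √922.94 = 30.380

min=[-11.100,12.800,10.100] max=[0.400,33.800,28.800] diag=30.380


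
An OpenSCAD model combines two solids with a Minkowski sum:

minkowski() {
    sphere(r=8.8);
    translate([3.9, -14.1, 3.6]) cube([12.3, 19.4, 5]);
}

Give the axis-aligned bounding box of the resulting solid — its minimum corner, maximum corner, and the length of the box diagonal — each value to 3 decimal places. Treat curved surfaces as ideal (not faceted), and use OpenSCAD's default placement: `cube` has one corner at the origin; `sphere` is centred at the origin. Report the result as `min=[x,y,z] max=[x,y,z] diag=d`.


A = translate([3.9, -14.1, 3.6]) cube([12.3, 19.4, 5]) → bbox [3.9,-14.1,3.6] .. [16.2,5.3,8.6]
B = sphere(r=8.8) → bbox [-8.8,-8.8,-8.8] .. [8.8,8.8,8.8]
lo = A.lo+B.lo = [3.9-8.8, -14.1-8.8, 3.6-8.8] = [-4.900,-22.900,-5.200]
hi = A.hi+B.hi = [16.2+8.8, 5.3+8.8, 8.6+8.8] = [25.000,14.100,17.400]
diag = √(29.9²+37²+22.6²) = √2773.77 = 52.667

min=[-4.900,-22.900,-5.200] max=[25.000,14.100,17.400] diag=52.667


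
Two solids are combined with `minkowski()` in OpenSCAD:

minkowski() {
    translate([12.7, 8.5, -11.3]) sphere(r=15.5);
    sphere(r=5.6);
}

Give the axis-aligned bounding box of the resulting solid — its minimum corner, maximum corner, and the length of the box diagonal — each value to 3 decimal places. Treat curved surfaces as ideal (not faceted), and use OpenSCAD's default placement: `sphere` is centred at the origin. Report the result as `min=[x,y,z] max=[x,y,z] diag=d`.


A = translate([12.7, 8.5, -11.3]) sphere(r=15.5) → bbox [-2.8,-7,-26.8] .. [28.2,24,4.2]
B = sphere(r=5.6) → bbox [-5.6,-5.6,-5.6] .. [5.6,5.6,5.6]
lo = A.lo+B.lo = [-2.8-5.6, -7-5.6, -26.8-5.6] = [-8.400,-12.600,-32.400]
hi = A.hi+B.hi = [28.2+5.6, 24+5.6, 4.2+5.6] = [33.800,29.600,9.800]
diag = √(42.2²+42.2²+42.2²) = √5342.52 = 73.093

min=[-8.400,-12.600,-32.400] max=[33.800,29.600,9.800] diag=73.093


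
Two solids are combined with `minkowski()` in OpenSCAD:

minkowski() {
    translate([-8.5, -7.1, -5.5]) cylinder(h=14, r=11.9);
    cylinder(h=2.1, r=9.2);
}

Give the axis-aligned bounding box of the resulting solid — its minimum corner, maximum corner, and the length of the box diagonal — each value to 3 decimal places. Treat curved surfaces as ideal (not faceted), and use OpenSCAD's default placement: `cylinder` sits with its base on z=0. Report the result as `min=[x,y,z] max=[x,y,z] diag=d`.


min=[-29.600,-28.200,-5.500] max=[12.600,14.000,10.600] diag=61.813

A = translate([-8.5, -7.1, -5.5]) cylinder(h=14, r=11.9) → bbox [-20.4,-19,-5.5] .. [3.4,4.8,8.5]
B = cylinder(h=2.1, r=9.2) → bbox [-9.2,-9.2,0] .. [9.2,9.2,2.1]
lo = A.lo+B.lo = [-20.4-9.2, -19-9.2, -5.5+0] = [-29.600,-28.200,-5.500]
hi = A.hi+B.hi = [3.4+9.2, 4.8+9.2, 8.5+2.1] = [12.600,14.000,10.600]
diag = √(42.2²+42.2²+16.1²) = √3820.89 = 61.813


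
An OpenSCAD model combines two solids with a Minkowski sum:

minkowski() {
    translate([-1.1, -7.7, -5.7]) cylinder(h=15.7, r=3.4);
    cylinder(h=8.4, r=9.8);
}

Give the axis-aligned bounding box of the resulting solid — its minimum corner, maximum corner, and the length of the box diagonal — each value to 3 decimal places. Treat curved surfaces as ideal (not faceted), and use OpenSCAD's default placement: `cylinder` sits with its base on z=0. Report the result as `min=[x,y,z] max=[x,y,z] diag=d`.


A = translate([-1.1, -7.7, -5.7]) cylinder(h=15.7, r=3.4) → bbox [-4.5,-11.1,-5.7] .. [2.3,-4.3,10]
B = cylinder(h=8.4, r=9.8) → bbox [-9.8,-9.8,0] .. [9.8,9.8,8.4]
lo = A.lo+B.lo = [-4.5-9.8, -11.1-9.8, -5.7+0] = [-14.300,-20.900,-5.700]
hi = A.hi+B.hi = [2.3+9.8, -4.3+9.8, 10+8.4] = [12.100,5.500,18.400]
diag = √(26.4²+26.4²+24.1²) = √1974.73 = 44.438

min=[-14.300,-20.900,-5.700] max=[12.100,5.500,18.400] diag=44.438


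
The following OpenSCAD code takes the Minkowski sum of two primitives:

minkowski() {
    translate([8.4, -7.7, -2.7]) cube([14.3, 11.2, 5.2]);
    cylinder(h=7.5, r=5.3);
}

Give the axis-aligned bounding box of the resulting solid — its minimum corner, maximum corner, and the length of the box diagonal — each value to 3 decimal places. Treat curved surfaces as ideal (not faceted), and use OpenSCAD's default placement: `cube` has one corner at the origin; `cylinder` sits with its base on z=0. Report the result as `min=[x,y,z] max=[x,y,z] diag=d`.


min=[3.100,-13.000,-2.700] max=[28.000,8.800,10.000] diag=35.448

A = translate([8.4, -7.7, -2.7]) cube([14.3, 11.2, 5.2]) → bbox [8.4,-7.7,-2.7] .. [22.7,3.5,2.5]
B = cylinder(h=7.5, r=5.3) → bbox [-5.3,-5.3,0] .. [5.3,5.3,7.5]
lo = A.lo+B.lo = [8.4-5.3, -7.7-5.3, -2.7+0] = [3.100,-13.000,-2.700]
hi = A.hi+B.hi = [22.7+5.3, 3.5+5.3, 2.5+7.5] = [28.000,8.800,10.000]
diag = √(24.9²+21.8²+12.7²) = √1256.54 = 35.448


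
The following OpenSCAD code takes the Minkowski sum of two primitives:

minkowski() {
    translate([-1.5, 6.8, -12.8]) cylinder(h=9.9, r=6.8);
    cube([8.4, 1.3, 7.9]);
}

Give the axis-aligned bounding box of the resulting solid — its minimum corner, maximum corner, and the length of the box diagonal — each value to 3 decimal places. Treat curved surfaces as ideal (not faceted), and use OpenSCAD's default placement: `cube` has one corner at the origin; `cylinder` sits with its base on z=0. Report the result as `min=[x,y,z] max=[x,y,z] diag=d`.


min=[-8.300,0.000,-12.800] max=[13.700,14.900,5.000] diag=31.982

A = translate([-1.5, 6.8, -12.8]) cylinder(h=9.9, r=6.8) → bbox [-8.3,0,-12.8] .. [5.3,13.6,-2.9]
B = cube([8.4, 1.3, 7.9]) → bbox [0,0,0] .. [8.4,1.3,7.9]
lo = A.lo+B.lo = [-8.3+0, 0+0, -12.8+0] = [-8.300,0.000,-12.800]
hi = A.hi+B.hi = [5.3+8.4, 13.6+1.3, -2.9+7.9] = [13.700,14.900,5.000]
diag = √(22²+14.9²+17.8²) = √1022.85 = 31.982


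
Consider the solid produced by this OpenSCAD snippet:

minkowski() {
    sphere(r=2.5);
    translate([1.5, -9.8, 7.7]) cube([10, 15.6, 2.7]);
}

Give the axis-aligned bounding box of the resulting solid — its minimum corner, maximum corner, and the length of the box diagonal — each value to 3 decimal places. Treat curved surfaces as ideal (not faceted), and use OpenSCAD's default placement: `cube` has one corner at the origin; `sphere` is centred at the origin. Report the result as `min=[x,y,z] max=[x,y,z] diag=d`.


min=[-1.000,-12.300,5.200] max=[14.000,8.300,12.900] diag=26.620

A = translate([1.5, -9.8, 7.7]) cube([10, 15.6, 2.7]) → bbox [1.5,-9.8,7.7] .. [11.5,5.8,10.4]
B = sphere(r=2.5) → bbox [-2.5,-2.5,-2.5] .. [2.5,2.5,2.5]
lo = A.lo+B.lo = [1.5-2.5, -9.8-2.5, 7.7-2.5] = [-1.000,-12.300,5.200]
hi = A.hi+B.hi = [11.5+2.5, 5.8+2.5, 10.4+2.5] = [14.000,8.300,12.900]
diag = √(15²+20.6²+7.7²) = √708.65 = 26.620


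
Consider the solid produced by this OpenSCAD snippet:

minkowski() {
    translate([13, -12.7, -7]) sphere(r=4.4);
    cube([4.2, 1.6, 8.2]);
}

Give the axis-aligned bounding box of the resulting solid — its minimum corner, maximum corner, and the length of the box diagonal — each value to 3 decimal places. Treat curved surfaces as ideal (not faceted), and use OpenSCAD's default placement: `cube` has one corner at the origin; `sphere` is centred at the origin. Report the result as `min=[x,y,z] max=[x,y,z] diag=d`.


min=[8.600,-17.100,-11.400] max=[21.600,-6.700,5.600] diag=23.794

A = translate([13, -12.7, -7]) sphere(r=4.4) → bbox [8.6,-17.1,-11.4] .. [17.4,-8.3,-2.6]
B = cube([4.2, 1.6, 8.2]) → bbox [0,0,0] .. [4.2,1.6,8.2]
lo = A.lo+B.lo = [8.6+0, -17.1+0, -11.4+0] = [8.600,-17.100,-11.400]
hi = A.hi+B.hi = [17.4+4.2, -8.3+1.6, -2.6+8.2] = [21.600,-6.700,5.600]
diag = √(13²+10.4²+17²) = √566.16 = 23.794


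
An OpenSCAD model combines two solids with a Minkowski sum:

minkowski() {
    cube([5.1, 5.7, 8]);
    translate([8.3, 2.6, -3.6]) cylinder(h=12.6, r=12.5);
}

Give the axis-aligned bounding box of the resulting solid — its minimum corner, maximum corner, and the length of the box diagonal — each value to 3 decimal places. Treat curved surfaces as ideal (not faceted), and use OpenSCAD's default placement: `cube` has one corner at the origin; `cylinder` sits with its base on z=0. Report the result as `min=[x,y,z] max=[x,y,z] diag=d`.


A = translate([8.3, 2.6, -3.6]) cylinder(h=12.6, r=12.5) → bbox [-4.2,-9.9,-3.6] .. [20.8,15.1,9]
B = cube([5.1, 5.7, 8]) → bbox [0,0,0] .. [5.1,5.7,8]
lo = A.lo+B.lo = [-4.2+0, -9.9+0, -3.6+0] = [-4.200,-9.900,-3.600]
hi = A.hi+B.hi = [20.8+5.1, 15.1+5.7, 9+8] = [25.900,20.800,17.000]
diag = √(30.1²+30.7²+20.6²) = √2272.86 = 47.675

min=[-4.200,-9.900,-3.600] max=[25.900,20.800,17.000] diag=47.675


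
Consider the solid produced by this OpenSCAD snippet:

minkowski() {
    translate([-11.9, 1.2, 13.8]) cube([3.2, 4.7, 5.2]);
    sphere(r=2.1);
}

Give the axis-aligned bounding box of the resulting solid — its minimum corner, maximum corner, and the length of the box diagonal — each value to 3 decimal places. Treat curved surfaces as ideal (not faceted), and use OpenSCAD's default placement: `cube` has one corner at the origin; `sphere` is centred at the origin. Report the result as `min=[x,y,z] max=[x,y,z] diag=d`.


A = translate([-11.9, 1.2, 13.8]) cube([3.2, 4.7, 5.2]) → bbox [-11.9,1.2,13.8] .. [-8.7,5.9,19]
B = sphere(r=2.1) → bbox [-2.1,-2.1,-2.1] .. [2.1,2.1,2.1]
lo = A.lo+B.lo = [-11.9-2.1, 1.2-2.1, 13.8-2.1] = [-14.000,-0.900,11.700]
hi = A.hi+B.hi = [-8.7+2.1, 5.9+2.1, 19+2.1] = [-6.600,8.000,21.100]
diag = √(7.4²+8.9²+9.4²) = √222.33 = 14.911

min=[-14.000,-0.900,11.700] max=[-6.600,8.000,21.100] diag=14.911
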